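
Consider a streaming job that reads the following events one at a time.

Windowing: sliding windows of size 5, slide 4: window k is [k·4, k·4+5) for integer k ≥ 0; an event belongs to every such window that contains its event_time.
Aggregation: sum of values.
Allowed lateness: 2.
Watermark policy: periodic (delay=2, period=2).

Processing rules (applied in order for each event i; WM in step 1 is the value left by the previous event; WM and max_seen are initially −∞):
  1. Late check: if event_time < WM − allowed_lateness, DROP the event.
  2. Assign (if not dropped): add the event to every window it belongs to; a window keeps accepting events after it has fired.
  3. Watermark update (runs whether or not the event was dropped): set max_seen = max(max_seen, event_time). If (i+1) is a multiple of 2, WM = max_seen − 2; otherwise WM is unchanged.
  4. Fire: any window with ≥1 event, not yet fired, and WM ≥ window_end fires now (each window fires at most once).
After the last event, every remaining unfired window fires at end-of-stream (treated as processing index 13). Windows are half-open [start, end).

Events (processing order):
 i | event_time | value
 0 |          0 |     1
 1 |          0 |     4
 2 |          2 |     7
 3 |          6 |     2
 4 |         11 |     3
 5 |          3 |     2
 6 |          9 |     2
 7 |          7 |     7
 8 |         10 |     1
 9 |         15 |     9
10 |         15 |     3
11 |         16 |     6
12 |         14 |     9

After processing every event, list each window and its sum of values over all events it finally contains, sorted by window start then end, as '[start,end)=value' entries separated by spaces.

i=0 t=0 v=1: → [0,5); WM=−∞
i=1 t=0 v=4: → [0,5); WM=-2
i=2 t=2 v=7: → [0,5); WM=-2
i=3 t=6 v=2: → [4,9); WM=4
i=4 t=11 v=3: → [8,13); WM=4
i=5 t=3 v=2: → [0,5); WM=9; [0,5) fires=14 [4,9) fires=2
i=6 t=9 v=2: → [8,13); WM=9
i=7 t=7 v=7: → [4,9); WM=9
i=8 t=10 v=1: → [8,13); WM=9
i=9 t=15 v=9: → [12,17); WM=13; [8,13) fires=6
i=10 t=15 v=3: → [12,17); WM=13
i=11 t=16 v=6: → [16,21),[12,17); WM=14
i=12 t=14 v=9: → [12,17); WM=14

[0,5)=14 [4,9)=9 [8,13)=6 [12,17)=27 [16,21)=6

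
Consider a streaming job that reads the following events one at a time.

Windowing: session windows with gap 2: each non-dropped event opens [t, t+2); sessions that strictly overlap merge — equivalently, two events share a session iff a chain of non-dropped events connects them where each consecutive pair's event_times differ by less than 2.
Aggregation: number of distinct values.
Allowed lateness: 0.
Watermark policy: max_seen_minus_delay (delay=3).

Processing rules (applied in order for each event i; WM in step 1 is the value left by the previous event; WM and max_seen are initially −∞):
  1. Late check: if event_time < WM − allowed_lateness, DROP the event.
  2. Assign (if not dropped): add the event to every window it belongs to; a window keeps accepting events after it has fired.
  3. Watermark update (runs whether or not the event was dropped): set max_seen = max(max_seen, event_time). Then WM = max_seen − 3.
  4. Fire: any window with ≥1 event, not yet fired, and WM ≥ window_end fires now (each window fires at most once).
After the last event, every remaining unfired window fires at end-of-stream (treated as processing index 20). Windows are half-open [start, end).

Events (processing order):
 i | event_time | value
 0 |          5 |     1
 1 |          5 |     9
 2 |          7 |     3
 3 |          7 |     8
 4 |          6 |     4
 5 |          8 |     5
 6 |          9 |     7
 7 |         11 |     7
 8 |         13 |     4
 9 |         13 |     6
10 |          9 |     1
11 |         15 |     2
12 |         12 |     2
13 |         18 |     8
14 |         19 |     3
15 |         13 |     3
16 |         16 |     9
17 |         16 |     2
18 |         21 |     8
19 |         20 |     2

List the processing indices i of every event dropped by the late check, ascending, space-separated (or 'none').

10 15

i=0 t=5 v=1: → [5,7); WM=2
i=1 t=5 v=9: → [5,7); WM=2
i=2 t=7 v=3: → [7,9); WM=4
i=3 t=7 v=8: → [7,9); WM=4
i=4 t=6 v=4: → [5,9); WM=4
i=5 t=8 v=5: → [5,10); WM=5
i=6 t=9 v=7: → [5,11); WM=6
i=7 t=11 v=7: → [11,13); WM=8
i=8 t=13 v=4: → [13,15); WM=10
i=9 t=13 v=6: → [13,15); WM=10
i=10 t=9 v=1: DROP (t<10-0); WM=10
i=11 t=15 v=2: → [15,17); WM=12
i=12 t=12 v=2: → [11,15); WM=12
i=13 t=18 v=8: → [18,20); WM=15
i=14 t=19 v=3: → [18,21); WM=16
i=15 t=13 v=3: DROP (t<16-0); WM=16
i=16 t=16 v=9: → [15,18); WM=16
i=17 t=16 v=2: → [15,18); WM=16
i=18 t=21 v=8: → [21,23); WM=18
i=19 t=20 v=2: → [18,23); WM=18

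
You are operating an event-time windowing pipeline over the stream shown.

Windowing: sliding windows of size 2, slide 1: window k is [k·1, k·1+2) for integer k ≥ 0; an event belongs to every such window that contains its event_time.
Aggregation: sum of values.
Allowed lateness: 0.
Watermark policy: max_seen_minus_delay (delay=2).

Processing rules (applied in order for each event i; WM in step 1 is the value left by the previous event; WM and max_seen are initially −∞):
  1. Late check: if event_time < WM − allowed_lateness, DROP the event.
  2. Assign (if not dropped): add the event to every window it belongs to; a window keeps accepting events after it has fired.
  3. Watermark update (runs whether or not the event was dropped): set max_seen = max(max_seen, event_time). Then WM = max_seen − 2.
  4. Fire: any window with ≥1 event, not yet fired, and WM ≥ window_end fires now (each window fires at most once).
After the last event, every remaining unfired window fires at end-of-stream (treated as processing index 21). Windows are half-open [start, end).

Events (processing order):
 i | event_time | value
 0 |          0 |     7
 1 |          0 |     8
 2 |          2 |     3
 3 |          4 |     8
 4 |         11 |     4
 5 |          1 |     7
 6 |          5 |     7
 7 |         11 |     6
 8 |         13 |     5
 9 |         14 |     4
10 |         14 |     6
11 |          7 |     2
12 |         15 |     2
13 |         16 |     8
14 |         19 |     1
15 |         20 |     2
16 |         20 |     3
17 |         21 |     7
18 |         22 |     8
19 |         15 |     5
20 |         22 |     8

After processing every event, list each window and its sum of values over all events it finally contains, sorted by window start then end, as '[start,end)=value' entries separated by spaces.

[0,2)=15 [1,3)=3 [2,4)=3 [3,5)=8 [4,6)=8 [10,12)=10 [11,13)=10 [12,14)=5 [13,15)=15 [14,16)=12 [15,17)=10 [16,18)=8 [18,20)=1 [19,21)=6 [20,22)=12 [21,23)=23 [22,24)=16

i=0 t=0 v=7: → [0,2); WM=-2
i=1 t=0 v=8: → [0,2); WM=-2
i=2 t=2 v=3: → [2,4),[1,3); WM=0
i=3 t=4 v=8: → [4,6),[3,5); WM=2; [0,2) fires=15
i=4 t=11 v=4: → [11,13),[10,12); WM=9; [1,3) fires=3 [2,4) fires=3 [3,5) fires=8 [4,6) fires=8
i=5 t=1 v=7: DROP (t<9-0); WM=9
i=6 t=5 v=7: DROP (t<9-0); WM=9
i=7 t=11 v=6: → [11,13),[10,12); WM=9
i=8 t=13 v=5: → [13,15),[12,14); WM=11
i=9 t=14 v=4: → [14,16),[13,15); WM=12; [10,12) fires=10
i=10 t=14 v=6: → [14,16),[13,15); WM=12
i=11 t=7 v=2: DROP (t<12-0); WM=12
i=12 t=15 v=2: → [15,17),[14,16); WM=13; [11,13) fires=10
i=13 t=16 v=8: → [16,18),[15,17); WM=14; [12,14) fires=5
i=14 t=19 v=1: → [19,21),[18,20); WM=17; [13,15) fires=15 [14,16) fires=12 [15,17) fires=10
i=15 t=20 v=2: → [20,22),[19,21); WM=18; [16,18) fires=8
i=16 t=20 v=3: → [20,22),[19,21); WM=18
i=17 t=21 v=7: → [21,23),[20,22); WM=19
i=18 t=22 v=8: → [22,24),[21,23); WM=20; [18,20) fires=1
i=19 t=15 v=5: DROP (t<20-0); WM=20
i=20 t=22 v=8: → [22,24),[21,23); WM=20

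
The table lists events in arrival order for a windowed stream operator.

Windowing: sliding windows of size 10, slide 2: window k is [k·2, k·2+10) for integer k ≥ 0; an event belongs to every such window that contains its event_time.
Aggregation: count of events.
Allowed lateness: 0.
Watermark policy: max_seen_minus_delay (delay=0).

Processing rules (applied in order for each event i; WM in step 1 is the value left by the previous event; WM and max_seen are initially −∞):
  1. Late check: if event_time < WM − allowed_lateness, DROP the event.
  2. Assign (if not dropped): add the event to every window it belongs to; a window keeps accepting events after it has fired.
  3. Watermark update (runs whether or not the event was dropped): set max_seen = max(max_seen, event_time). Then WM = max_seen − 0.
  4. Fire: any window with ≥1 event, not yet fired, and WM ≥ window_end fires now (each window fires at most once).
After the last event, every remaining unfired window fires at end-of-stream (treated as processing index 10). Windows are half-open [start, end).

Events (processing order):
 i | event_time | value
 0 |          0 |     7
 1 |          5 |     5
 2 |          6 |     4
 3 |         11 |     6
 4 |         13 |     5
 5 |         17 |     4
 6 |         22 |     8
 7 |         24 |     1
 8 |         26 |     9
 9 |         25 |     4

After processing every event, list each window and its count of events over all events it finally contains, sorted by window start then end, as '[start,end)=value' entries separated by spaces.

[0,10)=3 [2,12)=3 [4,14)=4 [6,16)=3 [8,18)=3 [10,20)=3 [12,22)=2 [14,24)=2 [16,26)=3 [18,28)=3 [20,30)=3 [22,32)=3 [24,34)=2 [26,36)=1

i=0 t=0 v=7: → [0,10); WM=0
i=1 t=5 v=5: → [4,14),[2,12),[0,10); WM=5
i=2 t=6 v=4: → [6,16),[4,14),[2,12),[0,10); WM=6
i=3 t=11 v=6: → [10,20),[8,18),[6,16),[4,14),[2,12); WM=11; [0,10) fires=3
i=4 t=13 v=5: → [12,22),[10,20),[8,18),[6,16),[4,14); WM=13; [2,12) fires=3
i=5 t=17 v=4: → [16,26),[14,24),[12,22),[10,20),[8,18); WM=17; [4,14) fires=4 [6,16) fires=3
i=6 t=22 v=8: → [22,32),[20,30),[18,28),[16,26),[14,24); WM=22; [8,18) fires=3 [10,20) fires=3 [12,22) fires=2
i=7 t=24 v=1: → [24,34),[22,32),[20,30),[18,28),[16,26); WM=24; [14,24) fires=2
i=8 t=26 v=9: → [26,36),[24,34),[22,32),[20,30),[18,28); WM=26; [16,26) fires=3
i=9 t=25 v=4: DROP (t<26-0); WM=26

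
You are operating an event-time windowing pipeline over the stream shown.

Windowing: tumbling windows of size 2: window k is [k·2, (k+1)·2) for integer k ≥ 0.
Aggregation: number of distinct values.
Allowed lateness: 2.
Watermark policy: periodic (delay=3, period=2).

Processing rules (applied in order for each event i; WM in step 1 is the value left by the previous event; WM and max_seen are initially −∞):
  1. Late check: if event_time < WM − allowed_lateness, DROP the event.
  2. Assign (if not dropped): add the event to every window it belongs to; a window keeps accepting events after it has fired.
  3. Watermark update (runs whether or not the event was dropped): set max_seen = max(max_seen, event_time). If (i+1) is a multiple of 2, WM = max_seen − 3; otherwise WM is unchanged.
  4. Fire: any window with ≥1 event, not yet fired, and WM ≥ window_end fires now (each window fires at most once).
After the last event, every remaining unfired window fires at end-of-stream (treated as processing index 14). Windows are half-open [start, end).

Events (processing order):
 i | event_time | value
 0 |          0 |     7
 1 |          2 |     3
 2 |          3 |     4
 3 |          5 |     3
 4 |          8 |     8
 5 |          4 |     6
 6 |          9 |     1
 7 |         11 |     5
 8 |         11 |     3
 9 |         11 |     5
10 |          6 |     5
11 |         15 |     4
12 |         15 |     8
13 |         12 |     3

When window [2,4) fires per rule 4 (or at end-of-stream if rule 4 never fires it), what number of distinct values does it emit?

2

i=0 t=0 v=7: → [0,2); WM=−∞
i=1 t=2 v=3: → [2,4); WM=-1
i=2 t=3 v=4: → [2,4); WM=-1
i=3 t=5 v=3: → [4,6); WM=2; [0,2) fires=1
i=4 t=8 v=8: → [8,10); WM=2
i=5 t=4 v=6: → [4,6); WM=5; [2,4) fires=2
i=6 t=9 v=1: → [8,10); WM=5
i=7 t=11 v=5: → [10,12); WM=8; [4,6) fires=2
i=8 t=11 v=3: → [10,12); WM=8
i=9 t=11 v=5: → [10,12); WM=8
i=10 t=6 v=5: → [6,8); WM=8; [6,8) fires=1
i=11 t=15 v=4: → [14,16); WM=12; [8,10) fires=2 [10,12) fires=2
i=12 t=15 v=8: → [14,16); WM=12
i=13 t=12 v=3: → [12,14); WM=12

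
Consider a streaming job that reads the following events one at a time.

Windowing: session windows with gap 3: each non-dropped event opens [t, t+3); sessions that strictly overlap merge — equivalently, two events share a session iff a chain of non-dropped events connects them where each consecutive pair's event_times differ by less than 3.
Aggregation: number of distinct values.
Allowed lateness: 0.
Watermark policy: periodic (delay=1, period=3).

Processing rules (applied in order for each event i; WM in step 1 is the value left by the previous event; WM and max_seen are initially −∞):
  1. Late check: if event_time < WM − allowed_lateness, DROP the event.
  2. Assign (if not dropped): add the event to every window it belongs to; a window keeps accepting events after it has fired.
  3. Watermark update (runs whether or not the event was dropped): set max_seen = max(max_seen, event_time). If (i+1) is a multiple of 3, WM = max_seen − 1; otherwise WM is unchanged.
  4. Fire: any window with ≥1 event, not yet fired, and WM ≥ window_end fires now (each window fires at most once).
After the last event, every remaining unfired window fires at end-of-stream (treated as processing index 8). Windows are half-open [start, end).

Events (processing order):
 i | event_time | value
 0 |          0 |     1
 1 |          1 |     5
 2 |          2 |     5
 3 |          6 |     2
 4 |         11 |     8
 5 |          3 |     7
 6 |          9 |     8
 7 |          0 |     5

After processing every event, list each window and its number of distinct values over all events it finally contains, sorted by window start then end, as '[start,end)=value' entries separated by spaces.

i=0 t=0 v=1: → [0,3); WM=−∞
i=1 t=1 v=5: → [0,4); WM=−∞
i=2 t=2 v=5: → [0,5); WM=1
i=3 t=6 v=2: → [6,9); WM=1
i=4 t=11 v=8: → [11,14); WM=1
i=5 t=3 v=7: → [0,6); WM=10
i=6 t=9 v=8: DROP (t<10-0); WM=10
i=7 t=0 v=5: DROP (t<10-0); WM=10

[0,6)=3 [6,9)=1 [11,14)=1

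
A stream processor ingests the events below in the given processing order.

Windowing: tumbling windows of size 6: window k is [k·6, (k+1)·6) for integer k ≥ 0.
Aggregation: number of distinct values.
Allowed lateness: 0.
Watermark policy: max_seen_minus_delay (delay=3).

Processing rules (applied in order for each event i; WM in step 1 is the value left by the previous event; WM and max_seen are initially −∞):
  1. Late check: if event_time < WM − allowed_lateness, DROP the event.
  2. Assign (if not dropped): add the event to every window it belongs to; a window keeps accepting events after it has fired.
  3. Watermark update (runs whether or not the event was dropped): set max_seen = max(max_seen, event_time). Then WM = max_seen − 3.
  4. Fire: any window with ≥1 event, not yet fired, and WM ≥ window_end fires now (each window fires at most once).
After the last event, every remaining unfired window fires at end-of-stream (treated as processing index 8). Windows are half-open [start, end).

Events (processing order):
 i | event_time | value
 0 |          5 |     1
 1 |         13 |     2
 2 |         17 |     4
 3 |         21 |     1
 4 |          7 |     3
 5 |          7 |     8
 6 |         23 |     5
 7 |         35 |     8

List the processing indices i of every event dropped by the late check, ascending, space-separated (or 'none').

4 5

i=0 t=5 v=1: → [0,6); WM=2
i=1 t=13 v=2: → [12,18); WM=10; [0,6) fires=1
i=2 t=17 v=4: → [12,18); WM=14
i=3 t=21 v=1: → [18,24); WM=18; [12,18) fires=2
i=4 t=7 v=3: DROP (t<18-0); WM=18
i=5 t=7 v=8: DROP (t<18-0); WM=18
i=6 t=23 v=5: → [18,24); WM=20
i=7 t=35 v=8: → [30,36); WM=32; [18,24) fires=2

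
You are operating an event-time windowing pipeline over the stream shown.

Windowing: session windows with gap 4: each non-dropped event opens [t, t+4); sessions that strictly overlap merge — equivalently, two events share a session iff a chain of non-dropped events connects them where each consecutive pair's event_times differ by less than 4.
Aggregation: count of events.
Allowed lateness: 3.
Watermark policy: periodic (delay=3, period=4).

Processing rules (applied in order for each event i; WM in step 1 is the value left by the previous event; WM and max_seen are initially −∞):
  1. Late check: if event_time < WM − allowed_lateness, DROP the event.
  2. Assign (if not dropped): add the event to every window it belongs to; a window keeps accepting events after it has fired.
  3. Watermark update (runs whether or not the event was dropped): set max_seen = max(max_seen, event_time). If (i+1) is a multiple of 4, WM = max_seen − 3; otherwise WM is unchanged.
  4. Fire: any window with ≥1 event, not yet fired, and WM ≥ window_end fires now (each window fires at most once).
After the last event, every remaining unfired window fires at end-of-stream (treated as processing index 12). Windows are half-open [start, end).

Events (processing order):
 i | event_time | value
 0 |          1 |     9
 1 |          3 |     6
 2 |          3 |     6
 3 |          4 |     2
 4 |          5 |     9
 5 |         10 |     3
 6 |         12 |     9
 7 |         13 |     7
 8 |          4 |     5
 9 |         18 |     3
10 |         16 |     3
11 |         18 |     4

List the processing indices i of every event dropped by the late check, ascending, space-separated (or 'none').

8

i=0 t=1 v=9: → [1,5); WM=−∞
i=1 t=3 v=6: → [1,7); WM=−∞
i=2 t=3 v=6: → [1,7); WM=−∞
i=3 t=4 v=2: → [1,8); WM=1
i=4 t=5 v=9: → [1,9); WM=1
i=5 t=10 v=3: → [10,14); WM=1
i=6 t=12 v=9: → [10,16); WM=1
i=7 t=13 v=7: → [10,17); WM=10
i=8 t=4 v=5: DROP (t<10-3); WM=10
i=9 t=18 v=3: → [18,22); WM=10
i=10 t=16 v=3: → [10,22); WM=10
i=11 t=18 v=4: → [10,22); WM=15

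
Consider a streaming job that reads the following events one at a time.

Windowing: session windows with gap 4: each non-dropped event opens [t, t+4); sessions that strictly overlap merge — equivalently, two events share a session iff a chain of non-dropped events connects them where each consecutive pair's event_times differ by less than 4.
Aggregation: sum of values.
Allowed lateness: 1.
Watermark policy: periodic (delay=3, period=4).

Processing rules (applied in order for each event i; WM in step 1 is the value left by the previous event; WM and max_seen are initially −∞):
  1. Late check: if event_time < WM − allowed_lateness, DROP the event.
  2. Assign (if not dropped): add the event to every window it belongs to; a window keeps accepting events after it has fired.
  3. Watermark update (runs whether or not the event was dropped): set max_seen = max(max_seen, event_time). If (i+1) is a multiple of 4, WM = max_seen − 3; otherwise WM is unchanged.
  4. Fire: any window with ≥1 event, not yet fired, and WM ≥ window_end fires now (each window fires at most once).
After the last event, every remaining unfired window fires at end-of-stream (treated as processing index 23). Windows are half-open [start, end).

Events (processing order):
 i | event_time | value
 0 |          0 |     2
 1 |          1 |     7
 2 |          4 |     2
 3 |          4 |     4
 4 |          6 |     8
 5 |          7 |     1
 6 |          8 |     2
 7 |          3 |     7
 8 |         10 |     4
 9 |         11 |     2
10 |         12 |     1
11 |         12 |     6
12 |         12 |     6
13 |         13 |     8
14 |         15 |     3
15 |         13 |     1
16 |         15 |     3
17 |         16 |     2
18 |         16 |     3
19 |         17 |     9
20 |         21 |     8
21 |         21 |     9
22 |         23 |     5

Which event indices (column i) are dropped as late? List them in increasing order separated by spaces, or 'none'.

i=0 t=0 v=2: → [0,4); WM=−∞
i=1 t=1 v=7: → [0,5); WM=−∞
i=2 t=4 v=2: → [0,8); WM=−∞
i=3 t=4 v=4: → [0,8); WM=1
i=4 t=6 v=8: → [0,10); WM=1
i=5 t=7 v=1: → [0,11); WM=1
i=6 t=8 v=2: → [0,12); WM=1
i=7 t=3 v=7: → [0,12); WM=5
i=8 t=10 v=4: → [0,14); WM=5
i=9 t=11 v=2: → [0,15); WM=5
i=10 t=12 v=1: → [0,16); WM=5
i=11 t=12 v=6: → [0,16); WM=9
i=12 t=12 v=6: → [0,16); WM=9
i=13 t=13 v=8: → [0,17); WM=9
i=14 t=15 v=3: → [0,19); WM=9
i=15 t=13 v=1: → [0,19); WM=12
i=16 t=15 v=3: → [0,19); WM=12
i=17 t=16 v=2: → [0,20); WM=12
i=18 t=16 v=3: → [0,20); WM=12
i=19 t=17 v=9: → [0,21); WM=14
i=20 t=21 v=8: → [21,25); WM=14
i=21 t=21 v=9: → [21,25); WM=14
i=22 t=23 v=5: → [21,27); WM=14

none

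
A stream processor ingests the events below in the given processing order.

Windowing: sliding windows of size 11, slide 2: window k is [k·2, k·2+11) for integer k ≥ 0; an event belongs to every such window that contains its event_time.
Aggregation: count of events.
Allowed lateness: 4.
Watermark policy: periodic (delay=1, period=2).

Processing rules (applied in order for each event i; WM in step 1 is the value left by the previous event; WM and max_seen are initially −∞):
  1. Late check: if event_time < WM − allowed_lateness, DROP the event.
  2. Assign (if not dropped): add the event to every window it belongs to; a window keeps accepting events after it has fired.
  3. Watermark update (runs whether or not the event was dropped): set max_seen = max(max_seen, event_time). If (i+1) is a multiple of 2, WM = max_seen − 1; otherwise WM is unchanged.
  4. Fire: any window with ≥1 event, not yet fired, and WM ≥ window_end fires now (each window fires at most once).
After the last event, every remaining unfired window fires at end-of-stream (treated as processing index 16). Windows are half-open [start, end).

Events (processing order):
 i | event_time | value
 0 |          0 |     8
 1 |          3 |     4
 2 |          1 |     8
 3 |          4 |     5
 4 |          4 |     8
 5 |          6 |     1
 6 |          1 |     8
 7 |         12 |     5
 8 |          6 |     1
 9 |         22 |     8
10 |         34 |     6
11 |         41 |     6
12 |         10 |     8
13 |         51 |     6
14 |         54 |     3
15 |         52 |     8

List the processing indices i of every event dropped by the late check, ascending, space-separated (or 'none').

i=0 t=0 v=8: → [0,11); WM=−∞
i=1 t=3 v=4: → [2,13),[0,11); WM=2
i=2 t=1 v=8: → [0,11); WM=2
i=3 t=4 v=5: → [4,15),[2,13),[0,11); WM=3
i=4 t=4 v=8: → [4,15),[2,13),[0,11); WM=3
i=5 t=6 v=1: → [6,17),[4,15),[2,13),[0,11); WM=5
i=6 t=1 v=8: → [0,11); WM=5
i=7 t=12 v=5: → [12,23),[10,21),[8,19),[6,17),[4,15),[2,13); WM=11; [0,11) fires=7
i=8 t=6 v=1: DROP (t<11-4); WM=11
i=9 t=22 v=8: → [22,33),[20,31),[18,29),[16,27),[14,25),[12,23); WM=21; [2,13) fires=5 [4,15) fires=4 [6,17) fires=2 [8,19) fires=1 [10,21) fires=1
i=10 t=34 v=6: → [34,45),[32,43),[30,41),[28,39),[26,37),[24,35); WM=21
i=11 t=41 v=6: → [40,51),[38,49),[36,47),[34,45),[32,43); WM=40; [12,23) fires=2 [14,25) fires=1 [16,27) fires=1 [18,29) fires=1 [20,31) fires=1 [22,33) fires=1 [24,35) fires=1 [26,37) fires=1 [28,39) fires=1
i=12 t=10 v=8: DROP (t<40-4); WM=40
i=13 t=51 v=6: → [50,61),[48,59),[46,57),[44,55),[42,53); WM=50; [30,41) fires=1 [32,43) fires=2 [34,45) fires=2 [36,47) fires=1 [38,49) fires=1
i=14 t=54 v=3: → [54,65),[52,63),[50,61),[48,59),[46,57),[44,55); WM=50
i=15 t=52 v=8: → [52,63),[50,61),[48,59),[46,57),[44,55),[42,53); WM=53; [40,51) fires=1 [42,53) fires=2

8 12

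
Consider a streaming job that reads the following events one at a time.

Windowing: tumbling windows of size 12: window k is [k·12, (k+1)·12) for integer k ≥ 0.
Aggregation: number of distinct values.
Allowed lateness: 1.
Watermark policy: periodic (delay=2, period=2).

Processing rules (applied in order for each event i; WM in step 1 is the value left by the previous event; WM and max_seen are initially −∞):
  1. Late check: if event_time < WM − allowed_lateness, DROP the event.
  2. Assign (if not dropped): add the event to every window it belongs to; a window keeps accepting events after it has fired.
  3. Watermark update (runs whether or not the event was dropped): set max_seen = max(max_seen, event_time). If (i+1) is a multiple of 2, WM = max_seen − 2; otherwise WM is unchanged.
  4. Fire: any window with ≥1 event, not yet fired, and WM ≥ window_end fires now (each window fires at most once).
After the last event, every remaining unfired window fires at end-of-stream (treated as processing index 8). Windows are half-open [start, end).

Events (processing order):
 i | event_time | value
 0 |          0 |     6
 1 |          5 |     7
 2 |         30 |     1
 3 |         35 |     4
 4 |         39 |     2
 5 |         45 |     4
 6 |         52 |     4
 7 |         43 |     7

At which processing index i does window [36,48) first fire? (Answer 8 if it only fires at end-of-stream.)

7

i=0 t=0 v=6: → [0,12); WM=−∞
i=1 t=5 v=7: → [0,12); WM=3
i=2 t=30 v=1: → [24,36); WM=3
i=3 t=35 v=4: → [24,36); WM=33; [0,12) fires=2
i=4 t=39 v=2: → [36,48); WM=33
i=5 t=45 v=4: → [36,48); WM=43; [24,36) fires=2
i=6 t=52 v=4: → [48,60); WM=43
i=7 t=43 v=7: → [36,48); WM=50; [36,48) fires=3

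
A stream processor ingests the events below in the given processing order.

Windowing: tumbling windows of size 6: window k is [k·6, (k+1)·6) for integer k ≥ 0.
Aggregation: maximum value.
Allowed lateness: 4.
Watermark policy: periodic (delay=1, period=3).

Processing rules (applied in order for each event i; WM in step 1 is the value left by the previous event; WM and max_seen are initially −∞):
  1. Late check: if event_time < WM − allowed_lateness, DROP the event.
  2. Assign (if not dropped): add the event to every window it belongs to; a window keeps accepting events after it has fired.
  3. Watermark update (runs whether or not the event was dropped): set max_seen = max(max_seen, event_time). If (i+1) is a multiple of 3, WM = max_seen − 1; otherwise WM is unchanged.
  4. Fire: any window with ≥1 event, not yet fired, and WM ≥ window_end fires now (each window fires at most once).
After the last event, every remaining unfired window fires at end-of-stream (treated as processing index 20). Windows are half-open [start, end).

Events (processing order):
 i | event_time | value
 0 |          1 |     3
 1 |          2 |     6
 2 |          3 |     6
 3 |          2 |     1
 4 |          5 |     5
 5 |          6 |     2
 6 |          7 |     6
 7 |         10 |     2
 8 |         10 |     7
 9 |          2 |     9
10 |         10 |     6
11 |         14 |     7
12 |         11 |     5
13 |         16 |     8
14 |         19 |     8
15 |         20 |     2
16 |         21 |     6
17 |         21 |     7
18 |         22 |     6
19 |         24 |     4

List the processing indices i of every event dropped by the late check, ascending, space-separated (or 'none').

9

i=0 t=1 v=3: → [0,6); WM=−∞
i=1 t=2 v=6: → [0,6); WM=−∞
i=2 t=3 v=6: → [0,6); WM=2
i=3 t=2 v=1: → [0,6); WM=2
i=4 t=5 v=5: → [0,6); WM=2
i=5 t=6 v=2: → [6,12); WM=5
i=6 t=7 v=6: → [6,12); WM=5
i=7 t=10 v=2: → [6,12); WM=5
i=8 t=10 v=7: → [6,12); WM=9; [0,6) fires=6
i=9 t=2 v=9: DROP (t<9-4); WM=9
i=10 t=10 v=6: → [6,12); WM=9
i=11 t=14 v=7: → [12,18); WM=13; [6,12) fires=7
i=12 t=11 v=5: → [6,12); WM=13
i=13 t=16 v=8: → [12,18); WM=13
i=14 t=19 v=8: → [18,24); WM=18; [12,18) fires=8
i=15 t=20 v=2: → [18,24); WM=18
i=16 t=21 v=6: → [18,24); WM=18
i=17 t=21 v=7: → [18,24); WM=20
i=18 t=22 v=6: → [18,24); WM=20
i=19 t=24 v=4: → [24,30); WM=20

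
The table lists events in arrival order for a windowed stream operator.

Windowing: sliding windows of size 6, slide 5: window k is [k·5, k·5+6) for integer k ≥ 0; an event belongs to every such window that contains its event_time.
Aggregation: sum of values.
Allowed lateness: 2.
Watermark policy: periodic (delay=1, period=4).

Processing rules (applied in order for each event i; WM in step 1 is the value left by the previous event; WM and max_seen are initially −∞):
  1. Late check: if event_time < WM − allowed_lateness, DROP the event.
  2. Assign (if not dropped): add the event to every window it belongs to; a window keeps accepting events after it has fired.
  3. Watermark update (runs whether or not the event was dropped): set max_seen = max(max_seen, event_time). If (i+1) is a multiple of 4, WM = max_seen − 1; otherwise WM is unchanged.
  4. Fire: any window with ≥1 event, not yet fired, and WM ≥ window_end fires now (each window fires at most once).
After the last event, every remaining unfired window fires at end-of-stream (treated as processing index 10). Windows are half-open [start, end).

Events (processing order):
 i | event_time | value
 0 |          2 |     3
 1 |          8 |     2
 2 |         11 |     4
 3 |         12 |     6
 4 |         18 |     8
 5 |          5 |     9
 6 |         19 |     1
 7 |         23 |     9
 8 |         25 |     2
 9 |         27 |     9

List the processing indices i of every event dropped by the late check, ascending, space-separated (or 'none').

5

i=0 t=2 v=3: → [0,6); WM=−∞
i=1 t=8 v=2: → [5,11); WM=−∞
i=2 t=11 v=4: → [10,16); WM=−∞
i=3 t=12 v=6: → [10,16); WM=11; [0,6) fires=3 [5,11) fires=2
i=4 t=18 v=8: → [15,21); WM=11
i=5 t=5 v=9: DROP (t<11-2); WM=11
i=6 t=19 v=1: → [15,21); WM=11
i=7 t=23 v=9: → [20,26); WM=22; [10,16) fires=10 [15,21) fires=9
i=8 t=25 v=2: → [25,31),[20,26); WM=22
i=9 t=27 v=9: → [25,31); WM=22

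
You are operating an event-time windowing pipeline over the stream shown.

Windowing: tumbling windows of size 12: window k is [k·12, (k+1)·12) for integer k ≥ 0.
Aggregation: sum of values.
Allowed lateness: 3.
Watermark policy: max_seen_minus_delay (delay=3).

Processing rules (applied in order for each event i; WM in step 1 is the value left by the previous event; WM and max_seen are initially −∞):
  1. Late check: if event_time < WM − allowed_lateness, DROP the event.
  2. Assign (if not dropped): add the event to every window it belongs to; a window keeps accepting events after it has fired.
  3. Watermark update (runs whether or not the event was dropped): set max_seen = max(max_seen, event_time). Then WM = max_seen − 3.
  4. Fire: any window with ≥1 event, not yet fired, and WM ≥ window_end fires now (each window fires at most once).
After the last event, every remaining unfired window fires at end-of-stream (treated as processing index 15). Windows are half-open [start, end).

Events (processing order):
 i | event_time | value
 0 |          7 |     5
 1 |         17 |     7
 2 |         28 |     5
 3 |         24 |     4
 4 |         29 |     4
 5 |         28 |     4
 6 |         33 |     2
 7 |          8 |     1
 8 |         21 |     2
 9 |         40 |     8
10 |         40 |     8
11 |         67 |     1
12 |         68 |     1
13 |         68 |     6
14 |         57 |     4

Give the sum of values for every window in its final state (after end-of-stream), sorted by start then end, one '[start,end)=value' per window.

[0,12)=5 [12,24)=7 [24,36)=19 [36,48)=16 [60,72)=8

i=0 t=7 v=5: → [0,12); WM=4
i=1 t=17 v=7: → [12,24); WM=14; [0,12) fires=5
i=2 t=28 v=5: → [24,36); WM=25; [12,24) fires=7
i=3 t=24 v=4: → [24,36); WM=25
i=4 t=29 v=4: → [24,36); WM=26
i=5 t=28 v=4: → [24,36); WM=26
i=6 t=33 v=2: → [24,36); WM=30
i=7 t=8 v=1: DROP (t<30-3); WM=30
i=8 t=21 v=2: DROP (t<30-3); WM=30
i=9 t=40 v=8: → [36,48); WM=37; [24,36) fires=19
i=10 t=40 v=8: → [36,48); WM=37
i=11 t=67 v=1: → [60,72); WM=64; [36,48) fires=16
i=12 t=68 v=1: → [60,72); WM=65
i=13 t=68 v=6: → [60,72); WM=65
i=14 t=57 v=4: DROP (t<65-3); WM=65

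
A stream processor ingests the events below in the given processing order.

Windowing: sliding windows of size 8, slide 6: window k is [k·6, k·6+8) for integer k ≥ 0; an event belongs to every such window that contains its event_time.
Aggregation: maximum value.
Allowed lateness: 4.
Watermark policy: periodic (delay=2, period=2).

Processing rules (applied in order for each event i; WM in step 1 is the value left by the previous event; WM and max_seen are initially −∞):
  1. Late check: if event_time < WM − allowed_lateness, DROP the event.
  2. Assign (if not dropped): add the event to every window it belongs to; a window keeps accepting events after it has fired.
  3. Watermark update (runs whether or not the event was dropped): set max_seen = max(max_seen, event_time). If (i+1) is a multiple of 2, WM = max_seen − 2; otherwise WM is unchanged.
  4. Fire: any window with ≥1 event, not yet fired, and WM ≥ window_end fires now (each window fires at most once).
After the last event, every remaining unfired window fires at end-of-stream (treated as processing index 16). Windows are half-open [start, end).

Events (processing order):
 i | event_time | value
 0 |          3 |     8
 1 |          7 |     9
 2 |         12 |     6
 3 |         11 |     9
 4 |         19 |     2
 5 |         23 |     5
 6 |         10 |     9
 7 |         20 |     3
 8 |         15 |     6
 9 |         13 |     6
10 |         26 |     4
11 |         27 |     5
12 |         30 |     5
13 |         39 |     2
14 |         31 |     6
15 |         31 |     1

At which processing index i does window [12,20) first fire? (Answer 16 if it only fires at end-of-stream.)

i=0 t=3 v=8: → [0,8); WM=−∞
i=1 t=7 v=9: → [6,14),[0,8); WM=5
i=2 t=12 v=6: → [12,20),[6,14); WM=5
i=3 t=11 v=9: → [6,14); WM=10; [0,8) fires=9
i=4 t=19 v=2: → [18,26),[12,20); WM=10
i=5 t=23 v=5: → [18,26); WM=21; [6,14) fires=9 [12,20) fires=6
i=6 t=10 v=9: DROP (t<21-4); WM=21
i=7 t=20 v=3: → [18,26); WM=21
i=8 t=15 v=6: DROP (t<21-4); WM=21
i=9 t=13 v=6: DROP (t<21-4); WM=21
i=10 t=26 v=4: → [24,32); WM=21
i=11 t=27 v=5: → [24,32); WM=25
i=12 t=30 v=5: → [30,38),[24,32); WM=25
i=13 t=39 v=2: → [36,44); WM=37; [18,26) fires=5 [24,32) fires=5
i=14 t=31 v=6: DROP (t<37-4); WM=37
i=15 t=31 v=1: DROP (t<37-4); WM=37

5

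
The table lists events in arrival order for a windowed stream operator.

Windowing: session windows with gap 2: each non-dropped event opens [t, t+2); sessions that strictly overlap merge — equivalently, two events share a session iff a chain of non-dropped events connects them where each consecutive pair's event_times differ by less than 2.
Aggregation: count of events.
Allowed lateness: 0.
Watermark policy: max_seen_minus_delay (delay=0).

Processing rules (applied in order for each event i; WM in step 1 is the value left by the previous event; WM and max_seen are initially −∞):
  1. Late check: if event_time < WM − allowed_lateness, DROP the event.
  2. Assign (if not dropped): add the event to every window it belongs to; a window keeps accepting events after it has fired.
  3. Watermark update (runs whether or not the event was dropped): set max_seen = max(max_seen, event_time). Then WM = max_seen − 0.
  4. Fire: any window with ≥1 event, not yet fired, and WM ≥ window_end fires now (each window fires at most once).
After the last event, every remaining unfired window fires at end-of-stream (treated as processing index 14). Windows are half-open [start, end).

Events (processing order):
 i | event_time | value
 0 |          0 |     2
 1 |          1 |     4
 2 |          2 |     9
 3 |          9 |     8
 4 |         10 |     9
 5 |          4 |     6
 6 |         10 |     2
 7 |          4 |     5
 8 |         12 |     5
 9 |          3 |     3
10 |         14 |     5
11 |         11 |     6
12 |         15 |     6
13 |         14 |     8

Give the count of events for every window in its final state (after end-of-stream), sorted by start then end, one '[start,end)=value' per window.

i=0 t=0 v=2: → [0,2); WM=0
i=1 t=1 v=4: → [0,3); WM=1
i=2 t=2 v=9: → [0,4); WM=2
i=3 t=9 v=8: → [9,11); WM=9
i=4 t=10 v=9: → [9,12); WM=10
i=5 t=4 v=6: DROP (t<10-0); WM=10
i=6 t=10 v=2: → [9,12); WM=10
i=7 t=4 v=5: DROP (t<10-0); WM=10
i=8 t=12 v=5: → [12,14); WM=12
i=9 t=3 v=3: DROP (t<12-0); WM=12
i=10 t=14 v=5: → [14,16); WM=14
i=11 t=11 v=6: DROP (t<14-0); WM=14
i=12 t=15 v=6: → [14,17); WM=15
i=13 t=14 v=8: DROP (t<15-0); WM=15

[0,4)=3 [9,12)=3 [12,14)=1 [14,17)=2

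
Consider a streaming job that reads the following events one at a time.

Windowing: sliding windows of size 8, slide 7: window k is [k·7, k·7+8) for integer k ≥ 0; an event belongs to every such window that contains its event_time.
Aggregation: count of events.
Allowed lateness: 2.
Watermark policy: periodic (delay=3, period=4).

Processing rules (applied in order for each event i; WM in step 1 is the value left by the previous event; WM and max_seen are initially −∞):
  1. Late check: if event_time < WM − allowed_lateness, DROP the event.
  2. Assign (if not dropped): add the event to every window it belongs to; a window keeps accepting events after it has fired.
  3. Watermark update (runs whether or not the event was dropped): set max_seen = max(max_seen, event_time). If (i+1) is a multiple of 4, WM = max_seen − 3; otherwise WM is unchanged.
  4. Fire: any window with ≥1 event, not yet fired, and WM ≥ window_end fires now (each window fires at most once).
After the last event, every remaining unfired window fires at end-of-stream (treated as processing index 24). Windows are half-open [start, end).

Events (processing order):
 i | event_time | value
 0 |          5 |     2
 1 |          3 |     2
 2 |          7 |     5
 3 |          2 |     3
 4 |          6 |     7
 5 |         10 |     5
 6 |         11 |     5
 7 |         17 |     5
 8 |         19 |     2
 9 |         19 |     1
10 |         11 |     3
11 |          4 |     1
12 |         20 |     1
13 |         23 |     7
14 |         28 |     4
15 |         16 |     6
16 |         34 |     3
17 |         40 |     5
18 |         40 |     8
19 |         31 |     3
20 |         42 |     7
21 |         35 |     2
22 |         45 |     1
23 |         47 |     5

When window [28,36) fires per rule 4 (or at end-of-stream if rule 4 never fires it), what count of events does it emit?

i=0 t=5 v=2: → [0,8); WM=−∞
i=1 t=3 v=2: → [0,8); WM=−∞
i=2 t=7 v=5: → [7,15),[0,8); WM=−∞
i=3 t=2 v=3: → [0,8); WM=4
i=4 t=6 v=7: → [0,8); WM=4
i=5 t=10 v=5: → [7,15); WM=4
i=6 t=11 v=5: → [7,15); WM=4
i=7 t=17 v=5: → [14,22); WM=14; [0,8) fires=5
i=8 t=19 v=2: → [14,22); WM=14
i=9 t=19 v=1: → [14,22); WM=14
i=10 t=11 v=3: DROP (t<14-2); WM=14
i=11 t=4 v=1: DROP (t<14-2); WM=16; [7,15) fires=3
i=12 t=20 v=1: → [14,22); WM=16
i=13 t=23 v=7: → [21,29); WM=16
i=14 t=28 v=4: → [28,36),[21,29); WM=16
i=15 t=16 v=6: → [14,22); WM=25; [14,22) fires=5
i=16 t=34 v=3: → [28,36); WM=25
i=17 t=40 v=5: → [35,43); WM=25
i=18 t=40 v=8: → [35,43); WM=25
i=19 t=31 v=3: → [28,36); WM=37; [21,29) fires=2 [28,36) fires=3
i=20 t=42 v=7: → [42,50),[35,43); WM=37
i=21 t=35 v=2: → [35,43),[28,36); WM=37
i=22 t=45 v=1: → [42,50); WM=37
i=23 t=47 v=5: → [42,50); WM=44; [35,43) fires=4

3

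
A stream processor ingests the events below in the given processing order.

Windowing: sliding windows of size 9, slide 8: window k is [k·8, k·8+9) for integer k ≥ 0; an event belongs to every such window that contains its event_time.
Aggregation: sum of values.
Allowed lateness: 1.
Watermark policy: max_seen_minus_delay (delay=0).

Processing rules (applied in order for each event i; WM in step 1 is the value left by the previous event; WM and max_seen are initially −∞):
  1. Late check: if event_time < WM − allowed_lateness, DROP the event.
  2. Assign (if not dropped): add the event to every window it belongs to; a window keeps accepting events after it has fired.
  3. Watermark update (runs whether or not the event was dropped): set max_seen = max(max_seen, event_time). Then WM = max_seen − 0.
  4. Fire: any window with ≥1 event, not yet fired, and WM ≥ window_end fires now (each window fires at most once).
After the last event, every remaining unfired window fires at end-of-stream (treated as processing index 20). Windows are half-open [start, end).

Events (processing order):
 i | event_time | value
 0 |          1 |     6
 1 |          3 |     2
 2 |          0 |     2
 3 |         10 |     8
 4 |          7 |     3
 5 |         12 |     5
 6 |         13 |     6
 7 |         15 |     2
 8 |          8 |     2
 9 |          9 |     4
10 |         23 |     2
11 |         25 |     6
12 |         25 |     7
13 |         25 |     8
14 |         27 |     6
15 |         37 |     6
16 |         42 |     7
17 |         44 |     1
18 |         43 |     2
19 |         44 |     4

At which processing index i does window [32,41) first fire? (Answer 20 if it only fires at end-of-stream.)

i=0 t=1 v=6: → [0,9); WM=1
i=1 t=3 v=2: → [0,9); WM=3
i=2 t=0 v=2: DROP (t<3-1); WM=3
i=3 t=10 v=8: → [8,17); WM=10; [0,9) fires=8
i=4 t=7 v=3: DROP (t<10-1); WM=10
i=5 t=12 v=5: → [8,17); WM=12
i=6 t=13 v=6: → [8,17); WM=13
i=7 t=15 v=2: → [8,17); WM=15
i=8 t=8 v=2: DROP (t<15-1); WM=15
i=9 t=9 v=4: DROP (t<15-1); WM=15
i=10 t=23 v=2: → [16,25); WM=23; [8,17) fires=21
i=11 t=25 v=6: → [24,33); WM=25; [16,25) fires=2
i=12 t=25 v=7: → [24,33); WM=25
i=13 t=25 v=8: → [24,33); WM=25
i=14 t=27 v=6: → [24,33); WM=27
i=15 t=37 v=6: → [32,41); WM=37; [24,33) fires=27
i=16 t=42 v=7: → [40,49); WM=42; [32,41) fires=6
i=17 t=44 v=1: → [40,49); WM=44
i=18 t=43 v=2: → [40,49); WM=44
i=19 t=44 v=4: → [40,49); WM=44

16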